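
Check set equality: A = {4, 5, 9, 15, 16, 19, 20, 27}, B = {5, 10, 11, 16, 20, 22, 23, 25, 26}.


Two sets are equal iff they have exactly the same elements.
A = {4, 5, 9, 15, 16, 19, 20, 27}
B = {5, 10, 11, 16, 20, 22, 23, 25, 26}
Differences: {4, 9, 10, 11, 15, 19, 22, 23, 25, 26, 27}
A ≠ B

No, A ≠ B


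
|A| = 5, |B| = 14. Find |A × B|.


|A × B| = |A| × |B|
= 5 × 14
= 70

|A × B| = 70


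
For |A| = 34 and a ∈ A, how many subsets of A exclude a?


Subsets of A avoiding a are subsets of A \ {a}, which has 33 elements.
Count = 2^(n-1) = 2^33
= 8589934592

Number of subsets avoiding a = 8589934592


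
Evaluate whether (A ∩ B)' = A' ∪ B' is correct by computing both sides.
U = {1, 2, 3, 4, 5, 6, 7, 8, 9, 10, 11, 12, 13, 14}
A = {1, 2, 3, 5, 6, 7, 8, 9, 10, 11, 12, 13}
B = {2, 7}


LHS: A ∩ B = {2, 7}
(A ∩ B)' = U \ (A ∩ B) = {1, 3, 4, 5, 6, 8, 9, 10, 11, 12, 13, 14}
A' = {4, 14}, B' = {1, 3, 4, 5, 6, 8, 9, 10, 11, 12, 13, 14}
Claimed RHS: A' ∪ B' = {1, 3, 4, 5, 6, 8, 9, 10, 11, 12, 13, 14}
Identity is VALID: LHS = RHS = {1, 3, 4, 5, 6, 8, 9, 10, 11, 12, 13, 14} ✓

Identity is valid. (A ∩ B)' = A' ∪ B' = {1, 3, 4, 5, 6, 8, 9, 10, 11, 12, 13, 14}


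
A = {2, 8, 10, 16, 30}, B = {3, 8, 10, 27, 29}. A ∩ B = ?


A ∩ B = elements in both A and B
A = {2, 8, 10, 16, 30}
B = {3, 8, 10, 27, 29}
A ∩ B = {8, 10}

A ∩ B = {8, 10}


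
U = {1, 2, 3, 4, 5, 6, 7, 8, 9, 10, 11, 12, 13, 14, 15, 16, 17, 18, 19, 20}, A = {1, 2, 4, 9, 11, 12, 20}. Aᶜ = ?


Aᶜ = U \ A = elements in U but not in A
U = {1, 2, 3, 4, 5, 6, 7, 8, 9, 10, 11, 12, 13, 14, 15, 16, 17, 18, 19, 20}
A = {1, 2, 4, 9, 11, 12, 20}
Aᶜ = {3, 5, 6, 7, 8, 10, 13, 14, 15, 16, 17, 18, 19}

Aᶜ = {3, 5, 6, 7, 8, 10, 13, 14, 15, 16, 17, 18, 19}


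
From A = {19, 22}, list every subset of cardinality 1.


|A| = 2, so A has C(2,1) = 2 subsets of size 1.
Enumerate by choosing 1 elements from A at a time:
{19}, {22}

1-element subsets (2 total): {19}, {22}


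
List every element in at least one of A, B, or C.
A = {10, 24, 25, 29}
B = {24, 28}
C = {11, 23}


A ∪ B = {10, 24, 25, 28, 29}
(A ∪ B) ∪ C = {10, 11, 23, 24, 25, 28, 29}

A ∪ B ∪ C = {10, 11, 23, 24, 25, 28, 29}


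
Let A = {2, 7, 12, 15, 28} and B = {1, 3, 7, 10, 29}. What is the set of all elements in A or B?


A ∪ B = all elements in A or B (or both)
A = {2, 7, 12, 15, 28}
B = {1, 3, 7, 10, 29}
A ∪ B = {1, 2, 3, 7, 10, 12, 15, 28, 29}

A ∪ B = {1, 2, 3, 7, 10, 12, 15, 28, 29}


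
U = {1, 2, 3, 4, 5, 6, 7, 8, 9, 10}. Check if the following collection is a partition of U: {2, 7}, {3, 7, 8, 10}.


A partition requires: (1) non-empty parts, (2) pairwise disjoint, (3) union = U
Parts: {2, 7}, {3, 7, 8, 10}
Union of parts: {2, 3, 7, 8, 10}
U = {1, 2, 3, 4, 5, 6, 7, 8, 9, 10}
All non-empty? True
Pairwise disjoint? False
Covers U? False

No, not a valid partition


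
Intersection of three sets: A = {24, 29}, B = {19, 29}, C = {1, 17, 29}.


A ∩ B = {29}
(A ∩ B) ∩ C = {29}

A ∩ B ∩ C = {29}


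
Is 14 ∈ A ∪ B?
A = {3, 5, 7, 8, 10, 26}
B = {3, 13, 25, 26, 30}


A = {3, 5, 7, 8, 10, 26}, B = {3, 13, 25, 26, 30}
A ∪ B = all elements in A or B
A ∪ B = {3, 5, 7, 8, 10, 13, 25, 26, 30}
Checking if 14 ∈ A ∪ B
14 is not in A ∪ B → False

14 ∉ A ∪ B


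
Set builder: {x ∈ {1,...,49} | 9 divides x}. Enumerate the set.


Checking each candidate:
Condition: multiples of 9 in {1,...,49}
Result = {9, 18, 27, 36, 45}

{9, 18, 27, 36, 45}


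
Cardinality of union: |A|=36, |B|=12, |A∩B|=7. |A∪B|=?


|A ∪ B| = |A| + |B| - |A ∩ B|
= 36 + 12 - 7
= 41

|A ∪ B| = 41


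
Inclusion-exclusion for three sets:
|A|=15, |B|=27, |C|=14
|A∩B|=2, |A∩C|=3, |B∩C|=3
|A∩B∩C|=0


|A∪B∪C| = |A|+|B|+|C| - |A∩B|-|A∩C|-|B∩C| + |A∩B∩C|
= 15+27+14 - 2-3-3 + 0
= 56 - 8 + 0
= 48

|A ∪ B ∪ C| = 48


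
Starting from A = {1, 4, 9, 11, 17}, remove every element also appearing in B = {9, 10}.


A \ B = elements in A but not in B
A = {1, 4, 9, 11, 17}
B = {9, 10}
Remove from A any elements in B
A \ B = {1, 4, 11, 17}

A \ B = {1, 4, 11, 17}


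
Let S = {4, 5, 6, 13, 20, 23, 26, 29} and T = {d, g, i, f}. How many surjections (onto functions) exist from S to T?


n = |S| = 8, k = |T| = 4. Surjections via inclusion-exclusion:
S(n,k) = Σ(-1)^i × C(k,i) × (k-i)^n, i=0 to k
i=0: (-1)^0×C(4,0)×4^8 = 65536
i=1: (-1)^1×C(4,1)×3^8 = -26244
i=2: (-1)^2×C(4,2)×2^8 = 1536
i=3: (-1)^3×C(4,3)×1^8 = -4
i=4: (-1)^4×C(4,4)×0^8 = 0
Total = 40824

Number of surjections = 40824


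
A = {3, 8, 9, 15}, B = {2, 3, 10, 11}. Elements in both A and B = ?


A = {3, 8, 9, 15}
B = {2, 3, 10, 11}
Region: in both A and B
Elements: {3}

Elements in both A and B: {3}


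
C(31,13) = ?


C(n,k) = n! / (k!(n-k)!)
C(31,13) = 31! / (13!18!)
= 206253075

C(31,13) = 206253075


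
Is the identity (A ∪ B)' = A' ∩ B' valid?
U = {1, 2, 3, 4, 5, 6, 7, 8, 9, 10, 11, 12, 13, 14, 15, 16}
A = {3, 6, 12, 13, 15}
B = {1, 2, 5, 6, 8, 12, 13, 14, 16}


LHS: A ∪ B = {1, 2, 3, 5, 6, 8, 12, 13, 14, 15, 16}
(A ∪ B)' = U \ (A ∪ B) = {4, 7, 9, 10, 11}
A' = {1, 2, 4, 5, 7, 8, 9, 10, 11, 14, 16}, B' = {3, 4, 7, 9, 10, 11, 15}
Claimed RHS: A' ∩ B' = {4, 7, 9, 10, 11}
Identity is VALID: LHS = RHS = {4, 7, 9, 10, 11} ✓

Identity is valid. (A ∪ B)' = A' ∩ B' = {4, 7, 9, 10, 11}


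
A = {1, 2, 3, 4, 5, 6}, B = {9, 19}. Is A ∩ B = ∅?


Disjoint means A ∩ B = ∅.
A ∩ B = ∅
A ∩ B = ∅, so A and B are disjoint.

Yes, A and B are disjoint


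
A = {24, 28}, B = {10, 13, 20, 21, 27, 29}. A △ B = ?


A △ B = (A \ B) ∪ (B \ A) = elements in exactly one of A or B
A \ B = {24, 28}
B \ A = {10, 13, 20, 21, 27, 29}
A △ B = {10, 13, 20, 21, 24, 27, 28, 29}

A △ B = {10, 13, 20, 21, 24, 27, 28, 29}


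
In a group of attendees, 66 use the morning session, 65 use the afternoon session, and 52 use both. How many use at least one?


|A ∪ B| = |A| + |B| - |A ∩ B|
= 66 + 65 - 52
= 79

|A ∪ B| = 79


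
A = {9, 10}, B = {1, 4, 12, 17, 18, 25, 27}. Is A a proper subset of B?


A ⊂ B requires: A ⊆ B AND A ≠ B.
A ⊆ B? No
A ⊄ B, so A is not a proper subset.

No, A is not a proper subset of B


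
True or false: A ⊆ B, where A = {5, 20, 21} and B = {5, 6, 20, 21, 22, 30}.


A ⊆ B means every element of A is in B.
All elements of A are in B.
So A ⊆ B.

Yes, A ⊆ B


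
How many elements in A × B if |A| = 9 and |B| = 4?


|A × B| = |A| × |B|
= 9 × 4
= 36

|A × B| = 36


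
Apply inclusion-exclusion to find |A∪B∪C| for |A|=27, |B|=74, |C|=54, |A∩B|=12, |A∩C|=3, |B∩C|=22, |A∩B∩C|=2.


|A∪B∪C| = |A|+|B|+|C| - |A∩B|-|A∩C|-|B∩C| + |A∩B∩C|
= 27+74+54 - 12-3-22 + 2
= 155 - 37 + 2
= 120

|A ∪ B ∪ C| = 120


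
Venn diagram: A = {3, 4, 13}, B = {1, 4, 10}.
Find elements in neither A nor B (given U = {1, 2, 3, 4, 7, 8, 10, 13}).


A = {3, 4, 13}
B = {1, 4, 10}
Region: in neither A nor B (given U = {1, 2, 3, 4, 7, 8, 10, 13})
Elements: {2, 7, 8}

Elements in neither A nor B (given U = {1, 2, 3, 4, 7, 8, 10, 13}): {2, 7, 8}


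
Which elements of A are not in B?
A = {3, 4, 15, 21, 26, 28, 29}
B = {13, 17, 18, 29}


A \ B = elements in A but not in B
A = {3, 4, 15, 21, 26, 28, 29}
B = {13, 17, 18, 29}
Remove from A any elements in B
A \ B = {3, 4, 15, 21, 26, 28}

A \ B = {3, 4, 15, 21, 26, 28}


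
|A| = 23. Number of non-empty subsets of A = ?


Total subsets = 2^n = 2^23 = 8388608
Non-empty subsets exclude the empty set: 2^n - 1
= 8388608 - 1
= 8388607

Number of non-empty subsets = 8388607


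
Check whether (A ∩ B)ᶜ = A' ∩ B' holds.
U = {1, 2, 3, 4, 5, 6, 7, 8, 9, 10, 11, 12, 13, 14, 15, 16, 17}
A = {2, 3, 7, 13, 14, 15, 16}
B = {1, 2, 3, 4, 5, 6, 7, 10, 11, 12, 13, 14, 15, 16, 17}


LHS: A ∩ B = {2, 3, 7, 13, 14, 15, 16}
(A ∩ B)' = U \ (A ∩ B) = {1, 4, 5, 6, 8, 9, 10, 11, 12, 17}
A' = {1, 4, 5, 6, 8, 9, 10, 11, 12, 17}, B' = {8, 9}
Claimed RHS: A' ∩ B' = {8, 9}
Identity is INVALID: LHS = {1, 4, 5, 6, 8, 9, 10, 11, 12, 17} but the RHS claimed here equals {8, 9}. The correct form is (A ∩ B)' = A' ∪ B'.

Identity is invalid: (A ∩ B)' = {1, 4, 5, 6, 8, 9, 10, 11, 12, 17} but A' ∩ B' = {8, 9}. The correct De Morgan law is (A ∩ B)' = A' ∪ B'.


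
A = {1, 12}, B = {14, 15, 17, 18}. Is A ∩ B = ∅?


Disjoint means A ∩ B = ∅.
A ∩ B = ∅
A ∩ B = ∅, so A and B are disjoint.

Yes, A and B are disjoint


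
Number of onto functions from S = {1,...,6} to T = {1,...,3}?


n = |S| = 6, k = |T| = 3. Surjections via inclusion-exclusion:
S(n,k) = Σ(-1)^i × C(k,i) × (k-i)^n, i=0 to k
i=0: (-1)^0×C(3,0)×3^6 = 729
i=1: (-1)^1×C(3,1)×2^6 = -192
i=2: (-1)^2×C(3,2)×1^6 = 3
i=3: (-1)^3×C(3,3)×0^6 = 0
Total = 540

Number of surjections = 540


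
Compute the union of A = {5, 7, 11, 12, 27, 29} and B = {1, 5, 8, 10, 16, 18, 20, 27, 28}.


A ∪ B = all elements in A or B (or both)
A = {5, 7, 11, 12, 27, 29}
B = {1, 5, 8, 10, 16, 18, 20, 27, 28}
A ∪ B = {1, 5, 7, 8, 10, 11, 12, 16, 18, 20, 27, 28, 29}

A ∪ B = {1, 5, 7, 8, 10, 11, 12, 16, 18, 20, 27, 28, 29}


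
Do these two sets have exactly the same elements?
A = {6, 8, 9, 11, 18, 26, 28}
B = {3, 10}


Two sets are equal iff they have exactly the same elements.
A = {6, 8, 9, 11, 18, 26, 28}
B = {3, 10}
Differences: {3, 6, 8, 9, 10, 11, 18, 26, 28}
A ≠ B

No, A ≠ B


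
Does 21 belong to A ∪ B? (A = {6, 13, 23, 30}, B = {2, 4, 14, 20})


A = {6, 13, 23, 30}, B = {2, 4, 14, 20}
A ∪ B = all elements in A or B
A ∪ B = {2, 4, 6, 13, 14, 20, 23, 30}
Checking if 21 ∈ A ∪ B
21 is not in A ∪ B → False

21 ∉ A ∪ B


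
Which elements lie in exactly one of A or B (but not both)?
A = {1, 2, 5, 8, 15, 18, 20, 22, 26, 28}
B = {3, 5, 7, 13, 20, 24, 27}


A △ B = (A \ B) ∪ (B \ A) = elements in exactly one of A or B
A \ B = {1, 2, 8, 15, 18, 22, 26, 28}
B \ A = {3, 7, 13, 24, 27}
A △ B = {1, 2, 3, 7, 8, 13, 15, 18, 22, 24, 26, 27, 28}

A △ B = {1, 2, 3, 7, 8, 13, 15, 18, 22, 24, 26, 27, 28}


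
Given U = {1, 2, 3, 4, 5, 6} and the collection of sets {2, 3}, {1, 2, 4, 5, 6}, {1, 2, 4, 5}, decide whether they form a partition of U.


A partition requires: (1) non-empty parts, (2) pairwise disjoint, (3) union = U
Parts: {2, 3}, {1, 2, 4, 5, 6}, {1, 2, 4, 5}
Union of parts: {1, 2, 3, 4, 5, 6}
U = {1, 2, 3, 4, 5, 6}
All non-empty? True
Pairwise disjoint? False
Covers U? True

No, not a valid partition


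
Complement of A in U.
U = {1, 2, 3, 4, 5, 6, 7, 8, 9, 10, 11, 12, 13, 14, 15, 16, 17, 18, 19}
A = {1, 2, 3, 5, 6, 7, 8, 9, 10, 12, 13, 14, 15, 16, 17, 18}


Aᶜ = U \ A = elements in U but not in A
U = {1, 2, 3, 4, 5, 6, 7, 8, 9, 10, 11, 12, 13, 14, 15, 16, 17, 18, 19}
A = {1, 2, 3, 5, 6, 7, 8, 9, 10, 12, 13, 14, 15, 16, 17, 18}
Aᶜ = {4, 11, 19}

Aᶜ = {4, 11, 19}


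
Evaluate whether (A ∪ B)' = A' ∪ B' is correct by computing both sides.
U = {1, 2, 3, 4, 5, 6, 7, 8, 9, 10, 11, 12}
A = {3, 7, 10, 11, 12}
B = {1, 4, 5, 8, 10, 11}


LHS: A ∪ B = {1, 3, 4, 5, 7, 8, 10, 11, 12}
(A ∪ B)' = U \ (A ∪ B) = {2, 6, 9}
A' = {1, 2, 4, 5, 6, 8, 9}, B' = {2, 3, 6, 7, 9, 12}
Claimed RHS: A' ∪ B' = {1, 2, 3, 4, 5, 6, 7, 8, 9, 12}
Identity is INVALID: LHS = {2, 6, 9} but the RHS claimed here equals {1, 2, 3, 4, 5, 6, 7, 8, 9, 12}. The correct form is (A ∪ B)' = A' ∩ B'.

Identity is invalid: (A ∪ B)' = {2, 6, 9} but A' ∪ B' = {1, 2, 3, 4, 5, 6, 7, 8, 9, 12}. The correct De Morgan law is (A ∪ B)' = A' ∩ B'.


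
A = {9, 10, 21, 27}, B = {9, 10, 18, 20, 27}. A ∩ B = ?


A ∩ B = elements in both A and B
A = {9, 10, 21, 27}
B = {9, 10, 18, 20, 27}
A ∩ B = {9, 10, 27}

A ∩ B = {9, 10, 27}


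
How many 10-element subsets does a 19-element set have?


C(n,k) = n! / (k!(n-k)!)
C(19,10) = 19! / (10!9!)
= 92378

C(19,10) = 92378


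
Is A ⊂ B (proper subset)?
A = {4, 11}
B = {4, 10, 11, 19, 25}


A ⊂ B requires: A ⊆ B AND A ≠ B.
A ⊆ B? Yes
A = B? No
A ⊂ B: Yes (A is a proper subset of B)

Yes, A ⊂ B


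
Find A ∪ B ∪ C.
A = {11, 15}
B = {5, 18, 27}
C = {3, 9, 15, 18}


A ∪ B = {5, 11, 15, 18, 27}
(A ∪ B) ∪ C = {3, 5, 9, 11, 15, 18, 27}

A ∪ B ∪ C = {3, 5, 9, 11, 15, 18, 27}


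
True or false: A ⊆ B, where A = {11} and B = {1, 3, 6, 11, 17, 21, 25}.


A ⊆ B means every element of A is in B.
All elements of A are in B.
So A ⊆ B.

Yes, A ⊆ B


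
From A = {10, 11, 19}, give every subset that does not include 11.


A subset of A that omits 11 is a subset of A \ {11}, so there are 2^(n-1) = 2^2 = 4 of them.
Subsets excluding 11: ∅, {10}, {19}, {10, 19}

Subsets excluding 11 (4 total): ∅, {10}, {19}, {10, 19}


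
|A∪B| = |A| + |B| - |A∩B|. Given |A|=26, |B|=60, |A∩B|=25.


|A ∪ B| = |A| + |B| - |A ∩ B|
= 26 + 60 - 25
= 61

|A ∪ B| = 61


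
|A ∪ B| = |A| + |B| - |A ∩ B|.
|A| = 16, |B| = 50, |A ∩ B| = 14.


|A ∪ B| = |A| + |B| - |A ∩ B|
= 16 + 50 - 14
= 52

|A ∪ B| = 52


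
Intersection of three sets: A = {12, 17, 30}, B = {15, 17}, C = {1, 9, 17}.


A ∩ B = {17}
(A ∩ B) ∩ C = {17}

A ∩ B ∩ C = {17}


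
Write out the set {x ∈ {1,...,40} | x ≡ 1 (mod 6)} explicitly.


Checking each candidate:
Condition: x in {1,...,40} with x ≡ 1 (mod 6)
Result = {1, 7, 13, 19, 25, 31, 37}

{1, 7, 13, 19, 25, 31, 37}


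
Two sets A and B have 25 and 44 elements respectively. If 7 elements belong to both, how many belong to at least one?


|A ∪ B| = |A| + |B| - |A ∩ B|
= 25 + 44 - 7
= 62

|A ∪ B| = 62


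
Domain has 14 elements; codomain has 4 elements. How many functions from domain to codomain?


Each of |A| = 14 inputs maps to any of |B| = 4 outputs.
# functions = |B|^|A| = 4^14
= 268435456

Number of functions = 268435456


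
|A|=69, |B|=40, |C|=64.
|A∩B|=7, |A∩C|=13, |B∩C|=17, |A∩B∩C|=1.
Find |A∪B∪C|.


|A∪B∪C| = |A|+|B|+|C| - |A∩B|-|A∩C|-|B∩C| + |A∩B∩C|
= 69+40+64 - 7-13-17 + 1
= 173 - 37 + 1
= 137

|A ∪ B ∪ C| = 137


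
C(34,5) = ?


C(n,k) = n! / (k!(n-k)!)
C(34,5) = 34! / (5!29!)
= 278256

C(34,5) = 278256


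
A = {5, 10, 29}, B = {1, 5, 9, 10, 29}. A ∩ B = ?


A ∩ B = elements in both A and B
A = {5, 10, 29}
B = {1, 5, 9, 10, 29}
A ∩ B = {5, 10, 29}

A ∩ B = {5, 10, 29}


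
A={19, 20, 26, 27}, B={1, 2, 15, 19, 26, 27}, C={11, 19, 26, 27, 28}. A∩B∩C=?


A ∩ B = {19, 26, 27}
(A ∩ B) ∩ C = {19, 26, 27}

A ∩ B ∩ C = {19, 26, 27}


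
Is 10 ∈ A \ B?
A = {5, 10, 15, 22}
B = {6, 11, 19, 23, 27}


A = {5, 10, 15, 22}, B = {6, 11, 19, 23, 27}
A \ B = elements in A but not in B
A \ B = {5, 10, 15, 22}
Checking if 10 ∈ A \ B
10 is in A \ B → True

10 ∈ A \ B


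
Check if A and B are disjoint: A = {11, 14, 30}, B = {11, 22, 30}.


Disjoint means A ∩ B = ∅.
A ∩ B = {11, 30}
A ∩ B ≠ ∅, so A and B are NOT disjoint.

No, A and B are not disjoint (A ∩ B = {11, 30})


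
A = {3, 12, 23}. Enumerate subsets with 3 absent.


A subset of A that omits 3 is a subset of A \ {3}, so there are 2^(n-1) = 2^2 = 4 of them.
Subsets excluding 3: ∅, {12}, {23}, {12, 23}

Subsets excluding 3 (4 total): ∅, {12}, {23}, {12, 23}


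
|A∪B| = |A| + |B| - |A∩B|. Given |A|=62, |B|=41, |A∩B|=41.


|A ∪ B| = |A| + |B| - |A ∩ B|
= 62 + 41 - 41
= 62

|A ∪ B| = 62


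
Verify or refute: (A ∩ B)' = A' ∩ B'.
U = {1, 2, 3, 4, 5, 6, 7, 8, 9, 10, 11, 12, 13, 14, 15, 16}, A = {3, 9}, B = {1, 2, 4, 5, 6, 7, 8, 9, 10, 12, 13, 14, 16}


LHS: A ∩ B = {9}
(A ∩ B)' = U \ (A ∩ B) = {1, 2, 3, 4, 5, 6, 7, 8, 10, 11, 12, 13, 14, 15, 16}
A' = {1, 2, 4, 5, 6, 7, 8, 10, 11, 12, 13, 14, 15, 16}, B' = {3, 11, 15}
Claimed RHS: A' ∩ B' = {11, 15}
Identity is INVALID: LHS = {1, 2, 3, 4, 5, 6, 7, 8, 10, 11, 12, 13, 14, 15, 16} but the RHS claimed here equals {11, 15}. The correct form is (A ∩ B)' = A' ∪ B'.

Identity is invalid: (A ∩ B)' = {1, 2, 3, 4, 5, 6, 7, 8, 10, 11, 12, 13, 14, 15, 16} but A' ∩ B' = {11, 15}. The correct De Morgan law is (A ∩ B)' = A' ∪ B'.


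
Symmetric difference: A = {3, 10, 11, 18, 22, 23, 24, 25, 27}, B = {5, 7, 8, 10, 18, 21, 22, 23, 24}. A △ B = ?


A △ B = (A \ B) ∪ (B \ A) = elements in exactly one of A or B
A \ B = {3, 11, 25, 27}
B \ A = {5, 7, 8, 21}
A △ B = {3, 5, 7, 8, 11, 21, 25, 27}

A △ B = {3, 5, 7, 8, 11, 21, 25, 27}


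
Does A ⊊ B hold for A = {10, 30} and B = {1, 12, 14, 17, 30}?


A ⊂ B requires: A ⊆ B AND A ≠ B.
A ⊆ B? No
A ⊄ B, so A is not a proper subset.

No, A is not a proper subset of B


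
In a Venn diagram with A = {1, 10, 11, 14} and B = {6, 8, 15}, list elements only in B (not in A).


A = {1, 10, 11, 14}
B = {6, 8, 15}
Region: only in B (not in A)
Elements: {6, 8, 15}

Elements only in B (not in A): {6, 8, 15}


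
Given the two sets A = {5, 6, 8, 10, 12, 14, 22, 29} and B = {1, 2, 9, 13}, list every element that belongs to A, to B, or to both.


A ∪ B = all elements in A or B (or both)
A = {5, 6, 8, 10, 12, 14, 22, 29}
B = {1, 2, 9, 13}
A ∪ B = {1, 2, 5, 6, 8, 9, 10, 12, 13, 14, 22, 29}

A ∪ B = {1, 2, 5, 6, 8, 9, 10, 12, 13, 14, 22, 29}


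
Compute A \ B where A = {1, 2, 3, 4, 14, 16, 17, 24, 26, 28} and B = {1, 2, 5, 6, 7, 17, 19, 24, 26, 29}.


A \ B = elements in A but not in B
A = {1, 2, 3, 4, 14, 16, 17, 24, 26, 28}
B = {1, 2, 5, 6, 7, 17, 19, 24, 26, 29}
Remove from A any elements in B
A \ B = {3, 4, 14, 16, 28}

A \ B = {3, 4, 14, 16, 28}


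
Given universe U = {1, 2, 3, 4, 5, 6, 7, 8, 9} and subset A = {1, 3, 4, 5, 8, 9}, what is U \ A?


Aᶜ = U \ A = elements in U but not in A
U = {1, 2, 3, 4, 5, 6, 7, 8, 9}
A = {1, 3, 4, 5, 8, 9}
Aᶜ = {2, 6, 7}

Aᶜ = {2, 6, 7}


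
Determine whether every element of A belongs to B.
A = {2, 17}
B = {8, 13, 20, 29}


A ⊆ B means every element of A is in B.
Elements in A not in B: {2, 17}
So A ⊄ B.

No, A ⊄ B


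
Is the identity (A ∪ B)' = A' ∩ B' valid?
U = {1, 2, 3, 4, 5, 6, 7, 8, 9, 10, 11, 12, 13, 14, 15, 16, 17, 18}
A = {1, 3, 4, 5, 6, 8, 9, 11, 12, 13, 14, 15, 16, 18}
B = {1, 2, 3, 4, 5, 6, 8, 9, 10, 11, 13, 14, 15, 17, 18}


LHS: A ∪ B = {1, 2, 3, 4, 5, 6, 8, 9, 10, 11, 12, 13, 14, 15, 16, 17, 18}
(A ∪ B)' = U \ (A ∪ B) = {7}
A' = {2, 7, 10, 17}, B' = {7, 12, 16}
Claimed RHS: A' ∩ B' = {7}
Identity is VALID: LHS = RHS = {7} ✓

Identity is valid. (A ∪ B)' = A' ∩ B' = {7}


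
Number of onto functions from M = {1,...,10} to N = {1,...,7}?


n = |M| = 10, k = |N| = 7. Surjections via inclusion-exclusion:
S(n,k) = Σ(-1)^i × C(k,i) × (k-i)^n, i=0 to k
i=0: (-1)^0×C(7,0)×7^10 = 282475249
i=1: (-1)^1×C(7,1)×6^10 = -423263232
i=2: (-1)^2×C(7,2)×5^10 = 205078125
i=3: (-1)^3×C(7,3)×4^10 = -36700160
i=4: (-1)^4×C(7,4)×3^10 = 2066715
i=5: (-1)^5×C(7,5)×2^10 = -21504
i=6: (-1)^6×C(7,6)×1^10 = 7
i=7: (-1)^7×C(7,7)×0^10 = 0
Total = 29635200

Number of surjections = 29635200


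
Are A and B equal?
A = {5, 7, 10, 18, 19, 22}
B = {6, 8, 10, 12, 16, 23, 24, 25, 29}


Two sets are equal iff they have exactly the same elements.
A = {5, 7, 10, 18, 19, 22}
B = {6, 8, 10, 12, 16, 23, 24, 25, 29}
Differences: {5, 6, 7, 8, 12, 16, 18, 19, 22, 23, 24, 25, 29}
A ≠ B

No, A ≠ B


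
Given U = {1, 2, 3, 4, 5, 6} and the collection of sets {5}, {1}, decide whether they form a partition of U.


A partition requires: (1) non-empty parts, (2) pairwise disjoint, (3) union = U
Parts: {5}, {1}
Union of parts: {1, 5}
U = {1, 2, 3, 4, 5, 6}
All non-empty? True
Pairwise disjoint? True
Covers U? False

No, not a valid partition


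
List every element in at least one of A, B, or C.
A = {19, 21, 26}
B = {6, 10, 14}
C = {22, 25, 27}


A ∪ B = {6, 10, 14, 19, 21, 26}
(A ∪ B) ∪ C = {6, 10, 14, 19, 21, 22, 25, 26, 27}

A ∪ B ∪ C = {6, 10, 14, 19, 21, 22, 25, 26, 27}


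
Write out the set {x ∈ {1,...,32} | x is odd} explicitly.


Checking each candidate:
Condition: odd numbers in {1,...,32}
Result = {1, 3, 5, 7, 9, 11, 13, 15, 17, 19, 21, 23, 25, 27, 29, 31}

{1, 3, 5, 7, 9, 11, 13, 15, 17, 19, 21, 23, 25, 27, 29, 31}


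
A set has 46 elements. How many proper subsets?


Total subsets = 2^n = 2^46 = 70368744177664
Proper subsets exclude the set itself: 2^n - 1
= 70368744177664 - 1
= 70368744177663

Number of proper subsets = 70368744177663


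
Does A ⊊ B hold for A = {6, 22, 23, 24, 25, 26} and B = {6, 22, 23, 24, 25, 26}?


A ⊂ B requires: A ⊆ B AND A ≠ B.
A ⊆ B? Yes
A = B? Yes
A = B, so A is not a PROPER subset.

No, A is not a proper subset of B


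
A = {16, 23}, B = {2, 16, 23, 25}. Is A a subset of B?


A ⊆ B means every element of A is in B.
All elements of A are in B.
So A ⊆ B.

Yes, A ⊆ B


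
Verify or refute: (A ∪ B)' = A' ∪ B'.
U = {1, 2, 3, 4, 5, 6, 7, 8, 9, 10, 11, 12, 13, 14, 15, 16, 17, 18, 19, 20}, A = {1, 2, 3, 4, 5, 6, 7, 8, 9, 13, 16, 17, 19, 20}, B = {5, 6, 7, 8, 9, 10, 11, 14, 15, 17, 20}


LHS: A ∪ B = {1, 2, 3, 4, 5, 6, 7, 8, 9, 10, 11, 13, 14, 15, 16, 17, 19, 20}
(A ∪ B)' = U \ (A ∪ B) = {12, 18}
A' = {10, 11, 12, 14, 15, 18}, B' = {1, 2, 3, 4, 12, 13, 16, 18, 19}
Claimed RHS: A' ∪ B' = {1, 2, 3, 4, 10, 11, 12, 13, 14, 15, 16, 18, 19}
Identity is INVALID: LHS = {12, 18} but the RHS claimed here equals {1, 2, 3, 4, 10, 11, 12, 13, 14, 15, 16, 18, 19}. The correct form is (A ∪ B)' = A' ∩ B'.

Identity is invalid: (A ∪ B)' = {12, 18} but A' ∪ B' = {1, 2, 3, 4, 10, 11, 12, 13, 14, 15, 16, 18, 19}. The correct De Morgan law is (A ∪ B)' = A' ∩ B'.


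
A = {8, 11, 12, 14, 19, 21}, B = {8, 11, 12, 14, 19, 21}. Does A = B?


Two sets are equal iff they have exactly the same elements.
A = {8, 11, 12, 14, 19, 21}
B = {8, 11, 12, 14, 19, 21}
Same elements → A = B

Yes, A = B


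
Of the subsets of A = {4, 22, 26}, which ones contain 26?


A subset of A contains 26 iff the remaining 2 elements form any subset of A \ {26}.
Count: 2^(n-1) = 2^2 = 4
Subsets containing 26: {26}, {4, 26}, {22, 26}, {4, 22, 26}

Subsets containing 26 (4 total): {26}, {4, 26}, {22, 26}, {4, 22, 26}


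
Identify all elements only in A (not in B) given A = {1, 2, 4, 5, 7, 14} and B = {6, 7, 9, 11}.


A = {1, 2, 4, 5, 7, 14}
B = {6, 7, 9, 11}
Region: only in A (not in B)
Elements: {1, 2, 4, 5, 14}

Elements only in A (not in B): {1, 2, 4, 5, 14}


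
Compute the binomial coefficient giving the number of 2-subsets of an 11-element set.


C(n,k) = n! / (k!(n-k)!)
C(11,2) = 11! / (2!9!)
= 55

C(11,2) = 55


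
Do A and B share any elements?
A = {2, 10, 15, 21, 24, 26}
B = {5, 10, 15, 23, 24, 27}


Disjoint means A ∩ B = ∅.
A ∩ B = {10, 15, 24}
A ∩ B ≠ ∅, so A and B are NOT disjoint.

Yes — A and B share the element(s) of A ∩ B = {10, 15, 24}, so they are not disjoint


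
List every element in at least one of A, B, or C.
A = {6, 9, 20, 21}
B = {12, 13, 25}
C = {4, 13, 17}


A ∪ B = {6, 9, 12, 13, 20, 21, 25}
(A ∪ B) ∪ C = {4, 6, 9, 12, 13, 17, 20, 21, 25}

A ∪ B ∪ C = {4, 6, 9, 12, 13, 17, 20, 21, 25}


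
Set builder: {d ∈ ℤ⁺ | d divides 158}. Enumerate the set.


Checking each candidate:
Condition: positive divisors of 158
Result = {1, 2, 79, 158}

{1, 2, 79, 158}


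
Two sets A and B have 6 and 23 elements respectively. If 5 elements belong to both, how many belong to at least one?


|A ∪ B| = |A| + |B| - |A ∩ B|
= 6 + 23 - 5
= 24

|A ∪ B| = 24


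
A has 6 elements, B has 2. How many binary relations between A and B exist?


A relation from A to B is any subset of A × B.
|A × B| = 6 × 2 = 12
# relations = 2^|A × B| = 2^12 = 4096

Number of relations = 4096


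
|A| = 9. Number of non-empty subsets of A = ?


Total subsets = 2^n = 2^9 = 512
Non-empty subsets exclude the empty set: 2^n - 1
= 512 - 1
= 511

Number of non-empty subsets = 511


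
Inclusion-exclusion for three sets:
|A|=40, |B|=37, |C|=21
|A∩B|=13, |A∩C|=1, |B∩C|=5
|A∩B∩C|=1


|A∪B∪C| = |A|+|B|+|C| - |A∩B|-|A∩C|-|B∩C| + |A∩B∩C|
= 40+37+21 - 13-1-5 + 1
= 98 - 19 + 1
= 80

|A ∪ B ∪ C| = 80


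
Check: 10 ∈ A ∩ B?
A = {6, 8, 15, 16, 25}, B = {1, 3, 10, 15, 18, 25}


A = {6, 8, 15, 16, 25}, B = {1, 3, 10, 15, 18, 25}
A ∩ B = elements in both A and B
A ∩ B = {15, 25}
Checking if 10 ∈ A ∩ B
10 is not in A ∩ B → False

10 ∉ A ∩ B


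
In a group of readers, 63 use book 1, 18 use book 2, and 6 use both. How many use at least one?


|A ∪ B| = |A| + |B| - |A ∩ B|
= 63 + 18 - 6
= 75

|A ∪ B| = 75


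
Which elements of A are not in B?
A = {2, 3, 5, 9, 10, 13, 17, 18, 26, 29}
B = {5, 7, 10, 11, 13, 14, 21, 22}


A \ B = elements in A but not in B
A = {2, 3, 5, 9, 10, 13, 17, 18, 26, 29}
B = {5, 7, 10, 11, 13, 14, 21, 22}
Remove from A any elements in B
A \ B = {2, 3, 9, 17, 18, 26, 29}

A \ B = {2, 3, 9, 17, 18, 26, 29}


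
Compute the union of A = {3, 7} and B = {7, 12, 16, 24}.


A ∪ B = all elements in A or B (or both)
A = {3, 7}
B = {7, 12, 16, 24}
A ∪ B = {3, 7, 12, 16, 24}

A ∪ B = {3, 7, 12, 16, 24}


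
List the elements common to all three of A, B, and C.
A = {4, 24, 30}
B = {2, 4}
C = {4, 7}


A ∩ B = {4}
(A ∩ B) ∩ C = {4}

A ∩ B ∩ C = {4}


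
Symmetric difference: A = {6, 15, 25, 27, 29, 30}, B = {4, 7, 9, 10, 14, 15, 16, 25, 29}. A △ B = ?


A △ B = (A \ B) ∪ (B \ A) = elements in exactly one of A or B
A \ B = {6, 27, 30}
B \ A = {4, 7, 9, 10, 14, 16}
A △ B = {4, 6, 7, 9, 10, 14, 16, 27, 30}

A △ B = {4, 6, 7, 9, 10, 14, 16, 27, 30}


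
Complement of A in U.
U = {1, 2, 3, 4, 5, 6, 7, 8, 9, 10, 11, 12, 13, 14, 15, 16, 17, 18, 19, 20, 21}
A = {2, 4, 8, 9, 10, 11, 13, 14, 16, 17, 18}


Aᶜ = U \ A = elements in U but not in A
U = {1, 2, 3, 4, 5, 6, 7, 8, 9, 10, 11, 12, 13, 14, 15, 16, 17, 18, 19, 20, 21}
A = {2, 4, 8, 9, 10, 11, 13, 14, 16, 17, 18}
Aᶜ = {1, 3, 5, 6, 7, 12, 15, 19, 20, 21}

Aᶜ = {1, 3, 5, 6, 7, 12, 15, 19, 20, 21}


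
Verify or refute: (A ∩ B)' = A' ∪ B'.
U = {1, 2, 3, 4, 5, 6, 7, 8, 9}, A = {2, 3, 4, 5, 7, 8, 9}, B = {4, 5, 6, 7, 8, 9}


LHS: A ∩ B = {4, 5, 7, 8, 9}
(A ∩ B)' = U \ (A ∩ B) = {1, 2, 3, 6}
A' = {1, 6}, B' = {1, 2, 3}
Claimed RHS: A' ∪ B' = {1, 2, 3, 6}
Identity is VALID: LHS = RHS = {1, 2, 3, 6} ✓

Identity is valid. (A ∩ B)' = A' ∪ B' = {1, 2, 3, 6}


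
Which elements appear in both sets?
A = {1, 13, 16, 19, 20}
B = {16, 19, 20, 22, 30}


A ∩ B = elements in both A and B
A = {1, 13, 16, 19, 20}
B = {16, 19, 20, 22, 30}
A ∩ B = {16, 19, 20}

A ∩ B = {16, 19, 20}


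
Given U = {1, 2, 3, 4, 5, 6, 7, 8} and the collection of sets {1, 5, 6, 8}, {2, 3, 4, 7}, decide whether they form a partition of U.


A partition requires: (1) non-empty parts, (2) pairwise disjoint, (3) union = U
Parts: {1, 5, 6, 8}, {2, 3, 4, 7}
Union of parts: {1, 2, 3, 4, 5, 6, 7, 8}
U = {1, 2, 3, 4, 5, 6, 7, 8}
All non-empty? True
Pairwise disjoint? True
Covers U? True

Yes, valid partition


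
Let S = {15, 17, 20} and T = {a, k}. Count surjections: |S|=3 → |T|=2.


n = |S| = 3, k = |T| = 2. Surjections via inclusion-exclusion:
S(n,k) = Σ(-1)^i × C(k,i) × (k-i)^n, i=0 to k
i=0: (-1)^0×C(2,0)×2^3 = 8
i=1: (-1)^1×C(2,1)×1^3 = -2
i=2: (-1)^2×C(2,2)×0^3 = 0
Total = 6

Number of surjections = 6


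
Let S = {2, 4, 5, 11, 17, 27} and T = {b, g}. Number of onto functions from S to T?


n = |S| = 6, k = |T| = 2. Surjections via inclusion-exclusion:
S(n,k) = Σ(-1)^i × C(k,i) × (k-i)^n, i=0 to k
i=0: (-1)^0×C(2,0)×2^6 = 64
i=1: (-1)^1×C(2,1)×1^6 = -2
i=2: (-1)^2×C(2,2)×0^6 = 0
Total = 62

Number of surjections = 62


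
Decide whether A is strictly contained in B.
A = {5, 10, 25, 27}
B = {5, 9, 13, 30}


A ⊂ B requires: A ⊆ B AND A ≠ B.
A ⊆ B? No
A ⊄ B, so A is not a proper subset.

No, A is not a proper subset of B


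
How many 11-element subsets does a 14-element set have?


C(n,k) = n! / (k!(n-k)!)
C(14,11) = 14! / (11!3!)
= 364

C(14,11) = 364


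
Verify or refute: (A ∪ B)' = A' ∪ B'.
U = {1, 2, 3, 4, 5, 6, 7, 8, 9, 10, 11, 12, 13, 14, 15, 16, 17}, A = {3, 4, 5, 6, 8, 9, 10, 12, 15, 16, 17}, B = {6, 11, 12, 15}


LHS: A ∪ B = {3, 4, 5, 6, 8, 9, 10, 11, 12, 15, 16, 17}
(A ∪ B)' = U \ (A ∪ B) = {1, 2, 7, 13, 14}
A' = {1, 2, 7, 11, 13, 14}, B' = {1, 2, 3, 4, 5, 7, 8, 9, 10, 13, 14, 16, 17}
Claimed RHS: A' ∪ B' = {1, 2, 3, 4, 5, 7, 8, 9, 10, 11, 13, 14, 16, 17}
Identity is INVALID: LHS = {1, 2, 7, 13, 14} but the RHS claimed here equals {1, 2, 3, 4, 5, 7, 8, 9, 10, 11, 13, 14, 16, 17}. The correct form is (A ∪ B)' = A' ∩ B'.

Identity is invalid: (A ∪ B)' = {1, 2, 7, 13, 14} but A' ∪ B' = {1, 2, 3, 4, 5, 7, 8, 9, 10, 11, 13, 14, 16, 17}. The correct De Morgan law is (A ∪ B)' = A' ∩ B'.


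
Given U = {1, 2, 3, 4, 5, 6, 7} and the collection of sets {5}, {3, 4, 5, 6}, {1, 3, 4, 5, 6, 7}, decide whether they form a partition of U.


A partition requires: (1) non-empty parts, (2) pairwise disjoint, (3) union = U
Parts: {5}, {3, 4, 5, 6}, {1, 3, 4, 5, 6, 7}
Union of parts: {1, 3, 4, 5, 6, 7}
U = {1, 2, 3, 4, 5, 6, 7}
All non-empty? True
Pairwise disjoint? False
Covers U? False

No, not a valid partition


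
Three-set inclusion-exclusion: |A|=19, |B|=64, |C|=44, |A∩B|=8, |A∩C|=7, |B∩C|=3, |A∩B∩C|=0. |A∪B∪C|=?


|A∪B∪C| = |A|+|B|+|C| - |A∩B|-|A∩C|-|B∩C| + |A∩B∩C|
= 19+64+44 - 8-7-3 + 0
= 127 - 18 + 0
= 109

|A ∪ B ∪ C| = 109


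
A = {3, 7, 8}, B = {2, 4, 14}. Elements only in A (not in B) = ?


A = {3, 7, 8}
B = {2, 4, 14}
Region: only in A (not in B)
Elements: {3, 7, 8}

Elements only in A (not in B): {3, 7, 8}


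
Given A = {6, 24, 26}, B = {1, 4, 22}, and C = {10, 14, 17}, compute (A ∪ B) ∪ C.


A ∪ B = {1, 4, 6, 22, 24, 26}
(A ∪ B) ∪ C = {1, 4, 6, 10, 14, 17, 22, 24, 26}

A ∪ B ∪ C = {1, 4, 6, 10, 14, 17, 22, 24, 26}


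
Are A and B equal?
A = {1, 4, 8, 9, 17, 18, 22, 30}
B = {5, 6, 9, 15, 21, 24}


Two sets are equal iff they have exactly the same elements.
A = {1, 4, 8, 9, 17, 18, 22, 30}
B = {5, 6, 9, 15, 21, 24}
Differences: {1, 4, 5, 6, 8, 15, 17, 18, 21, 22, 24, 30}
A ≠ B

No, A ≠ B


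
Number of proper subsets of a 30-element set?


Total subsets = 2^n = 2^30 = 1073741824
Proper subsets exclude the set itself: 2^n - 1
= 1073741824 - 1
= 1073741823

Number of proper subsets = 1073741823


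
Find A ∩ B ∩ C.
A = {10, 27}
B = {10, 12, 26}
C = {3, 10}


A ∩ B = {10}
(A ∩ B) ∩ C = {10}

A ∩ B ∩ C = {10}


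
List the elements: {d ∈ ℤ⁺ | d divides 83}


Checking each candidate:
Condition: positive divisors of 83
Result = {1, 83}

{1, 83}


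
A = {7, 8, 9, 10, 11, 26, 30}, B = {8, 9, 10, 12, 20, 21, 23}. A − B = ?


A \ B = elements in A but not in B
A = {7, 8, 9, 10, 11, 26, 30}
B = {8, 9, 10, 12, 20, 21, 23}
Remove from A any elements in B
A \ B = {7, 11, 26, 30}

A \ B = {7, 11, 26, 30}


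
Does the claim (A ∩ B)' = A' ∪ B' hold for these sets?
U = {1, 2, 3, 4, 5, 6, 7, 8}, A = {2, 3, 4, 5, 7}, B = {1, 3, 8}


LHS: A ∩ B = {3}
(A ∩ B)' = U \ (A ∩ B) = {1, 2, 4, 5, 6, 7, 8}
A' = {1, 6, 8}, B' = {2, 4, 5, 6, 7}
Claimed RHS: A' ∪ B' = {1, 2, 4, 5, 6, 7, 8}
Identity is VALID: LHS = RHS = {1, 2, 4, 5, 6, 7, 8} ✓

Identity is valid. (A ∩ B)' = A' ∪ B' = {1, 2, 4, 5, 6, 7, 8}


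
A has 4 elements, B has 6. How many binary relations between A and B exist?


A relation from A to B is any subset of A × B.
|A × B| = 4 × 6 = 24
# relations = 2^|A × B| = 2^24 = 16777216

Number of relations = 16777216


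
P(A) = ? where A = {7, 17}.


|A| = 2, so |P(A)| = 2^2 = 4
Enumerate subsets by cardinality (0 to 2):
∅, {7}, {17}, {7, 17}

P(A) has 4 subsets: ∅, {7}, {17}, {7, 17}


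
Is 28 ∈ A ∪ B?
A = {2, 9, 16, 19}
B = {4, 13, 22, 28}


A = {2, 9, 16, 19}, B = {4, 13, 22, 28}
A ∪ B = all elements in A or B
A ∪ B = {2, 4, 9, 13, 16, 19, 22, 28}
Checking if 28 ∈ A ∪ B
28 is in A ∪ B → True

28 ∈ A ∪ B


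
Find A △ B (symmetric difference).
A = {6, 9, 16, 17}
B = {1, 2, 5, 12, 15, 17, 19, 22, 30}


A △ B = (A \ B) ∪ (B \ A) = elements in exactly one of A or B
A \ B = {6, 9, 16}
B \ A = {1, 2, 5, 12, 15, 19, 22, 30}
A △ B = {1, 2, 5, 6, 9, 12, 15, 16, 19, 22, 30}

A △ B = {1, 2, 5, 6, 9, 12, 15, 16, 19, 22, 30}


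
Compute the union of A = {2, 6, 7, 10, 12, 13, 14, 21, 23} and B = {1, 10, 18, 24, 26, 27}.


A ∪ B = all elements in A or B (or both)
A = {2, 6, 7, 10, 12, 13, 14, 21, 23}
B = {1, 10, 18, 24, 26, 27}
A ∪ B = {1, 2, 6, 7, 10, 12, 13, 14, 18, 21, 23, 24, 26, 27}

A ∪ B = {1, 2, 6, 7, 10, 12, 13, 14, 18, 21, 23, 24, 26, 27}


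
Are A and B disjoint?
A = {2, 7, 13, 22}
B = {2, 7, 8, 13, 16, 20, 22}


Disjoint means A ∩ B = ∅.
A ∩ B = {2, 7, 13, 22}
A ∩ B ≠ ∅, so A and B are NOT disjoint.

No, A and B are not disjoint (A ∩ B = {2, 7, 13, 22})


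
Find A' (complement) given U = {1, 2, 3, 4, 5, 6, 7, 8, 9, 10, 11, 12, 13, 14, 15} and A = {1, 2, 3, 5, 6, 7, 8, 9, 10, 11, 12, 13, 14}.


Aᶜ = U \ A = elements in U but not in A
U = {1, 2, 3, 4, 5, 6, 7, 8, 9, 10, 11, 12, 13, 14, 15}
A = {1, 2, 3, 5, 6, 7, 8, 9, 10, 11, 12, 13, 14}
Aᶜ = {4, 15}

Aᶜ = {4, 15}


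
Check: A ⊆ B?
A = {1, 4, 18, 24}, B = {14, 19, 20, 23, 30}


A ⊆ B means every element of A is in B.
Elements in A not in B: {1, 4, 18, 24}
So A ⊄ B.

No, A ⊄ B


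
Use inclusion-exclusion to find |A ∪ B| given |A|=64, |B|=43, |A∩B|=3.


|A ∪ B| = |A| + |B| - |A ∩ B|
= 64 + 43 - 3
= 104

|A ∪ B| = 104


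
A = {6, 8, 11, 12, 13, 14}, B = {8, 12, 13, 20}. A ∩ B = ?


A ∩ B = elements in both A and B
A = {6, 8, 11, 12, 13, 14}
B = {8, 12, 13, 20}
A ∩ B = {8, 12, 13}

A ∩ B = {8, 12, 13}


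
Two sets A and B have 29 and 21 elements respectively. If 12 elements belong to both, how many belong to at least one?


|A ∪ B| = |A| + |B| - |A ∩ B|
= 29 + 21 - 12
= 38

|A ∪ B| = 38


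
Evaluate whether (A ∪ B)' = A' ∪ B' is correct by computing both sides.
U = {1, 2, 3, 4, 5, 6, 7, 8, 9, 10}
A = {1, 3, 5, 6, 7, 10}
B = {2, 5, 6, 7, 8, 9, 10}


LHS: A ∪ B = {1, 2, 3, 5, 6, 7, 8, 9, 10}
(A ∪ B)' = U \ (A ∪ B) = {4}
A' = {2, 4, 8, 9}, B' = {1, 3, 4}
Claimed RHS: A' ∪ B' = {1, 2, 3, 4, 8, 9}
Identity is INVALID: LHS = {4} but the RHS claimed here equals {1, 2, 3, 4, 8, 9}. The correct form is (A ∪ B)' = A' ∩ B'.

Identity is invalid: (A ∪ B)' = {4} but A' ∪ B' = {1, 2, 3, 4, 8, 9}. The correct De Morgan law is (A ∪ B)' = A' ∩ B'.


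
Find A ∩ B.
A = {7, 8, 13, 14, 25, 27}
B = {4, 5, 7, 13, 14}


A ∩ B = elements in both A and B
A = {7, 8, 13, 14, 25, 27}
B = {4, 5, 7, 13, 14}
A ∩ B = {7, 13, 14}

A ∩ B = {7, 13, 14}


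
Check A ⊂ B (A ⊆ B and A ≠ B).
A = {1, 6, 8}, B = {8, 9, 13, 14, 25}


A ⊂ B requires: A ⊆ B AND A ≠ B.
A ⊆ B? No
A ⊄ B, so A is not a proper subset.

No, A is not a proper subset of B


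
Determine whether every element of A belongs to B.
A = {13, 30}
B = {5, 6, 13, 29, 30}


A ⊆ B means every element of A is in B.
All elements of A are in B.
So A ⊆ B.

Yes, A ⊆ B


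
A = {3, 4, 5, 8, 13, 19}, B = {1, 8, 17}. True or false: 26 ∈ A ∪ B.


A = {3, 4, 5, 8, 13, 19}, B = {1, 8, 17}
A ∪ B = all elements in A or B
A ∪ B = {1, 3, 4, 5, 8, 13, 17, 19}
Checking if 26 ∈ A ∪ B
26 is not in A ∪ B → False

26 ∉ A ∪ B


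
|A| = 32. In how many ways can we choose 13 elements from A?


C(n,k) = n! / (k!(n-k)!)
C(32,13) = 32! / (13!19!)
= 347373600

C(32,13) = 347373600


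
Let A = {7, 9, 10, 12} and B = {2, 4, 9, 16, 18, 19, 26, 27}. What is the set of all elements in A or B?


A ∪ B = all elements in A or B (or both)
A = {7, 9, 10, 12}
B = {2, 4, 9, 16, 18, 19, 26, 27}
A ∪ B = {2, 4, 7, 9, 10, 12, 16, 18, 19, 26, 27}

A ∪ B = {2, 4, 7, 9, 10, 12, 16, 18, 19, 26, 27}


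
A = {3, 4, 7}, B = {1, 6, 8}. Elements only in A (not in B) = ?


A = {3, 4, 7}
B = {1, 6, 8}
Region: only in A (not in B)
Elements: {3, 4, 7}

Elements only in A (not in B): {3, 4, 7}


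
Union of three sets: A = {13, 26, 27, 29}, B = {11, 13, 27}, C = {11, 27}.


A ∪ B = {11, 13, 26, 27, 29}
(A ∪ B) ∪ C = {11, 13, 26, 27, 29}

A ∪ B ∪ C = {11, 13, 26, 27, 29}


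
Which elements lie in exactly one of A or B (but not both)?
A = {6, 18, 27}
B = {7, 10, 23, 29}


A △ B = (A \ B) ∪ (B \ A) = elements in exactly one of A or B
A \ B = {6, 18, 27}
B \ A = {7, 10, 23, 29}
A △ B = {6, 7, 10, 18, 23, 27, 29}

A △ B = {6, 7, 10, 18, 23, 27, 29}


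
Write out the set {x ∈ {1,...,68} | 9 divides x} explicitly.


Checking each candidate:
Condition: multiples of 9 in {1,...,68}
Result = {9, 18, 27, 36, 45, 54, 63}

{9, 18, 27, 36, 45, 54, 63}


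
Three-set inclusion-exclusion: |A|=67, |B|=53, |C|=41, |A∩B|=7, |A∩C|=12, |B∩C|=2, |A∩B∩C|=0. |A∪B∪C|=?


|A∪B∪C| = |A|+|B|+|C| - |A∩B|-|A∩C|-|B∩C| + |A∩B∩C|
= 67+53+41 - 7-12-2 + 0
= 161 - 21 + 0
= 140

|A ∪ B ∪ C| = 140


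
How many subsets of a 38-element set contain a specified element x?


Subsets of A containing x correspond to subsets of A \ {x}, which has 37 elements.
Count = 2^(n-1) = 2^37
= 137438953472

Number of subsets containing x = 137438953472


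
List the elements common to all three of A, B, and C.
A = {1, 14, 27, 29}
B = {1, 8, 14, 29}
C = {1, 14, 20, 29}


A ∩ B = {1, 14, 29}
(A ∩ B) ∩ C = {1, 14, 29}

A ∩ B ∩ C = {1, 14, 29}


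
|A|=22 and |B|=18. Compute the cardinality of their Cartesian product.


|A × B| = |A| × |B|
= 22 × 18
= 396

|A × B| = 396


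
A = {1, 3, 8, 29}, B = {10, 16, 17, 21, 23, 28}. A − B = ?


A \ B = elements in A but not in B
A = {1, 3, 8, 29}
B = {10, 16, 17, 21, 23, 28}
Remove from A any elements in B
A \ B = {1, 3, 8, 29}

A \ B = {1, 3, 8, 29}


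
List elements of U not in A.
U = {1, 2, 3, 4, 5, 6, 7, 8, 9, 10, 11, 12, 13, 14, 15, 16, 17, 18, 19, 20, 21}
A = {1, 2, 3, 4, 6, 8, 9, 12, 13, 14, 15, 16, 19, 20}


Aᶜ = U \ A = elements in U but not in A
U = {1, 2, 3, 4, 5, 6, 7, 8, 9, 10, 11, 12, 13, 14, 15, 16, 17, 18, 19, 20, 21}
A = {1, 2, 3, 4, 6, 8, 9, 12, 13, 14, 15, 16, 19, 20}
Aᶜ = {5, 7, 10, 11, 17, 18, 21}

Aᶜ = {5, 7, 10, 11, 17, 18, 21}


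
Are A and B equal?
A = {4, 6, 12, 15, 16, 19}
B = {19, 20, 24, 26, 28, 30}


Two sets are equal iff they have exactly the same elements.
A = {4, 6, 12, 15, 16, 19}
B = {19, 20, 24, 26, 28, 30}
Differences: {4, 6, 12, 15, 16, 20, 24, 26, 28, 30}
A ≠ B

No, A ≠ B


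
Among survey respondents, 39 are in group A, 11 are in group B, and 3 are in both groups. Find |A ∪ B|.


|A ∪ B| = |A| + |B| - |A ∩ B|
= 39 + 11 - 3
= 47

|A ∪ B| = 47


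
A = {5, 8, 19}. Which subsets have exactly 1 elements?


|A| = 3, so A has C(3,1) = 3 subsets of size 1.
Enumerate by choosing 1 elements from A at a time:
{5}, {8}, {19}

1-element subsets (3 total): {5}, {8}, {19}


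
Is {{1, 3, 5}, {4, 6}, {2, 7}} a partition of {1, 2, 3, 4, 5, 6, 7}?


A partition requires: (1) non-empty parts, (2) pairwise disjoint, (3) union = U
Parts: {1, 3, 5}, {4, 6}, {2, 7}
Union of parts: {1, 2, 3, 4, 5, 6, 7}
U = {1, 2, 3, 4, 5, 6, 7}
All non-empty? True
Pairwise disjoint? True
Covers U? True

Yes, valid partition


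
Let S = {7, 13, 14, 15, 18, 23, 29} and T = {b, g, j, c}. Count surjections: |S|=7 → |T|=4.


n = |S| = 7, k = |T| = 4. Surjections via inclusion-exclusion:
S(n,k) = Σ(-1)^i × C(k,i) × (k-i)^n, i=0 to k
i=0: (-1)^0×C(4,0)×4^7 = 16384
i=1: (-1)^1×C(4,1)×3^7 = -8748
i=2: (-1)^2×C(4,2)×2^7 = 768
i=3: (-1)^3×C(4,3)×1^7 = -4
i=4: (-1)^4×C(4,4)×0^7 = 0
Total = 8400

Number of surjections = 8400
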